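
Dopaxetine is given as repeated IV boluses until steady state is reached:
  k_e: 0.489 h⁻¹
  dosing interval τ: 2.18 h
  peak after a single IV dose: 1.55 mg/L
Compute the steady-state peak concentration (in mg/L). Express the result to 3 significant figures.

e^(−kτ) = e^(−0.4890 × 2.18) = 0.3444
Accumulation ratio R = 1 / (1 − e^(−kτ)) = 1 / (1 − 0.3444) = 1.525
Steady-state peak = C₀ × R = 1.55 × 1.525 = 2.364 mg/L

2.36 mg/L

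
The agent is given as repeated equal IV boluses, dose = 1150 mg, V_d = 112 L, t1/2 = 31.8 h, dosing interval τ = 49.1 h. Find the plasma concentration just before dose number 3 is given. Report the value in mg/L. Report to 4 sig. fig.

4.729 mg/L

C₀ per dose = Dose / Vd = 1150 / 112 = 10.27 mg/L
k = ln2 / t½ = 0.693147 / 31.8 = 0.02180 h⁻¹
Fraction remaining after one interval: r = e^(−kτ) = e^(−0.02180 × 49.1) = 0.3429
Before dose 3, 2 doses have been given (aged 1τ, 2τ).
C_trough = C₀ × (r + r²) = 10.27 × (0.3429 + 0.1176) = 4.729 mg/L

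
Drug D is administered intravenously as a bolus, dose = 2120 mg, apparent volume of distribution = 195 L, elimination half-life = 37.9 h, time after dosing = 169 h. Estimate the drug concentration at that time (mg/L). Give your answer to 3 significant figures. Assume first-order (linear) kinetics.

0.494 mg/L

C₀ = Dose / Vd = 2120 / 195 = 10.87 mg/L
k = ln2 / t½ = 0.693147 / 37.9 = 0.01829 h⁻¹
C = C₀ · e^(−k·t) = 10.87 × e^(−0.01829 × 169)
  = 10.87 × 0.04546 = 0.4942 mg/L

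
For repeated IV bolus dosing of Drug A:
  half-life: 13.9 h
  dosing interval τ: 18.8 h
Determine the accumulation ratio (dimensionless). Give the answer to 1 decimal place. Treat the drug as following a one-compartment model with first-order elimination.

k = ln2 / t½ = 0.693147 / 13.9 = 0.04987 h⁻¹
e^(−kτ) = e^(−0.04987 × 18.8) = 0.3916
Accumulation ratio R = 1 / (1 − e^(−kτ)) = 1 / (1 − 0.3916) = 1.644

1.6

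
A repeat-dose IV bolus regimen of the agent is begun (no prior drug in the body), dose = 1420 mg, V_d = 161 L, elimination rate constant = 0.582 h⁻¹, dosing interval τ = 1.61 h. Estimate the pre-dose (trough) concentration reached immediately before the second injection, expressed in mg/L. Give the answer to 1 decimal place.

C₀ per dose = Dose / Vd = 1420 / 161 = 8.820 mg/L
Fraction remaining after one interval: r = e^(−kτ) = e^(−0.5820 × 1.61) = 0.3918
Before dose 2, 1 dose has been given (aged 1τ).
C_trough = C₀ × r = 8.820 × 0.3918 = 3.456 mg/L

3.5 mg/L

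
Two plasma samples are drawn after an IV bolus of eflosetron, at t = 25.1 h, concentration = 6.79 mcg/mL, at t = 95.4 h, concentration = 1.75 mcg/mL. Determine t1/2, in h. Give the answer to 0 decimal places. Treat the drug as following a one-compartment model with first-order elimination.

k = ln(C₁/C₂) / (t₂ − t₁) = ln(6.79/1.75) / (95.4 − 25.1)
  = 1.356 / 70.30 = 0.01929 h⁻¹
t½ = ln2 / k = 0.693147 / 0.01929 = 35.93 h

36 h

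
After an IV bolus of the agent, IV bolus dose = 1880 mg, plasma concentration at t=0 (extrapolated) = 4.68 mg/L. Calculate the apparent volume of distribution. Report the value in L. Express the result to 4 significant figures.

401.7 L

Vd = Dose / C₀ = 1880 / 4.68 = 401.7 L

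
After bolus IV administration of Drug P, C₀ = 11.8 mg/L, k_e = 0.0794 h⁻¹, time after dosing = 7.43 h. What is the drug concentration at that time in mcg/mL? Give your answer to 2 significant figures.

C = C₀ · e^(−k·t) = 11.80 × e^(−0.07940 × 7.43)
  = 11.80 × 0.5544 = 6.542 mg/L
(6.542 mg/L = 6.542 mcg/mL)

6.5 mcg/mL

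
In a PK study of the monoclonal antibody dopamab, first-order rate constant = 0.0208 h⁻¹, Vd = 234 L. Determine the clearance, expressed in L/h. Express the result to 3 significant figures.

CL = k × Vd = 0.0208 × 234 = 4.867 L/h

4.87 L/h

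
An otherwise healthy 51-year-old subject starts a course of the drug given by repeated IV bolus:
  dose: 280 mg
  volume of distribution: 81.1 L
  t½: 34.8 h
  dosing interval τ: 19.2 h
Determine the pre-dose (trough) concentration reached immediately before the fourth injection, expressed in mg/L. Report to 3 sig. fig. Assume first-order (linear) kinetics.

C₀ per dose = Dose / Vd = 280 / 81.1 = 3.453 mg/L
k = ln2 / t½ = 0.693147 / 34.8 = 0.01992 h⁻¹
Fraction remaining after one interval: r = e^(−kτ) = e^(−0.01992 × 19.2) = 0.6822
Before dose 4, 3 doses have been given (aged 1τ, 2τ, 3τ).
C_trough = C₀ × (r + r² + … + r^3) = C₀ × r(1−r^3)/(1−r)
        = 3.453 × 0.6822 × (1 − 0.3175) / (1 − 0.6822) = 5.059 mg/L

5.06 mg/L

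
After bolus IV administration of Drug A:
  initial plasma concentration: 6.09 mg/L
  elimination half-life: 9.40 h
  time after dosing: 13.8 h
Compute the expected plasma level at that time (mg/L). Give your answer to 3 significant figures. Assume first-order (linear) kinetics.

2.20 mg/L

k = ln2 / t½ = 0.693147 / 9.40 = 0.07374 h⁻¹
C = C₀ · e^(−k·t) = 6.090 × e^(−0.07374 × 13.8)
  = 6.090 × 0.3615 = 2.202 mg/L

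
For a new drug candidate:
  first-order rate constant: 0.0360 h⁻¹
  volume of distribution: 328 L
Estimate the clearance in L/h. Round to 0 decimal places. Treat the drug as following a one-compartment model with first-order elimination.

CL = k × Vd = 0.0360 × 328 = 11.81 L/h

12 L/h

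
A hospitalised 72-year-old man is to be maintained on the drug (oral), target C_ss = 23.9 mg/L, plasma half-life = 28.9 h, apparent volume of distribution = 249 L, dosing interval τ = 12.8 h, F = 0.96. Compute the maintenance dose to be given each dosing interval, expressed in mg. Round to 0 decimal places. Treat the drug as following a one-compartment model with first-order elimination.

1903 mg

k = ln2 / t½ = 0.693147 / 28.9 = 0.02398 h⁻¹
CL = k × Vd = 0.02398 × 249 = 5.971 L/h
At steady state, F × (Dose/τ) = Css × CL.
Dose = Css × CL × τ / F = 23.9 × 5.971 × 12.8 / 0.96 = 1903 mg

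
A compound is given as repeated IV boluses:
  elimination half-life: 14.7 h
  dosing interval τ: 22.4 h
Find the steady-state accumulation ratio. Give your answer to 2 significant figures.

k = ln2 / t½ = 0.693147 / 14.7 = 0.04715 h⁻¹
e^(−kτ) = e^(−0.04715 × 22.4) = 0.3478
Accumulation ratio R = 1 / (1 − e^(−kτ)) = 1 / (1 − 0.3478) = 1.533

1.5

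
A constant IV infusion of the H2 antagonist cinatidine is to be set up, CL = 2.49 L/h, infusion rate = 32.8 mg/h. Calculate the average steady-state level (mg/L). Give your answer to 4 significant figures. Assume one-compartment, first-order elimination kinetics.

13.17 mg/L

At steady state Css = R₀ / CL = 32.8 / 2.490 = 13.17 mg/L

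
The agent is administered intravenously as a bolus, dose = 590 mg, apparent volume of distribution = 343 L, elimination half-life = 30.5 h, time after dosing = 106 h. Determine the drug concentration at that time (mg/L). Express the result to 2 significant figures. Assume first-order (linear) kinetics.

0.15 mg/L

C₀ = Dose / Vd = 590.0 / 343 = 1.720 mg/L
k = ln2 / t½ = 0.693147 / 30.5 = 0.02273 h⁻¹
C = C₀ · e^(−k·t) = 1.720 × e^(−0.02273 × 106)
  = 1.720 × 0.08987 = 0.1546 mg/L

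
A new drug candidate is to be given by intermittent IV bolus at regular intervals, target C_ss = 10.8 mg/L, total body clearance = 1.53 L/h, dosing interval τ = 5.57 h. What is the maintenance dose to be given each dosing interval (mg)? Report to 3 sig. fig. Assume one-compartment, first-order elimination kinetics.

92.0 mg

At steady state, Dose/τ = Css × CL.
Dose = Css × CL × τ = 10.8 × 1.530 × 5.57 = 92.04 mg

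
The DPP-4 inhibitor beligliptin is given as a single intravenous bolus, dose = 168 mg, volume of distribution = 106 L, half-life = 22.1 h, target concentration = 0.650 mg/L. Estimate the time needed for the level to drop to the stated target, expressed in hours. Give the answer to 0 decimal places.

C₀ = Dose / Vd = 168.0 / 106 = 1.585 mg/L
k = ln2 / t½ = 0.693147 / 22.1 = 0.03136 h⁻¹
t = ln(C₀ / C) / k = ln(1.585 / 0.650) / 0.03136
  = ln(2.438) / 0.03136 = 0.8912 / 0.03136 = 28.42 h

28 h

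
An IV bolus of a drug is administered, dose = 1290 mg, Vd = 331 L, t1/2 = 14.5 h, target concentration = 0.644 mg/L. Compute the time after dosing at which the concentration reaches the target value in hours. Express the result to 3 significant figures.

C₀ = Dose / Vd = 1290 / 331 = 3.897 mg/L
k = ln2 / t½ = 0.693147 / 14.5 = 0.04780 h⁻¹
t = ln(C₀ / C) / k = ln(3.897 / 0.644) / 0.04780
  = ln(6.051) / 0.04780 = 1.800 / 0.04780 = 37.66 h

37.7 h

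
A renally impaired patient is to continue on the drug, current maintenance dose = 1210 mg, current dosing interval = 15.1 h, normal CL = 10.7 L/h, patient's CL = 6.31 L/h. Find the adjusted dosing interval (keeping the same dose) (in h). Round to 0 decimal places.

26 h

To keep the same average steady-state level, dosing rate must scale with clearance.
CL ratio = 6.31 / 10.7 = 0.5897
New interval (same dose) = 15.1 / 0.5897 = 25.61 h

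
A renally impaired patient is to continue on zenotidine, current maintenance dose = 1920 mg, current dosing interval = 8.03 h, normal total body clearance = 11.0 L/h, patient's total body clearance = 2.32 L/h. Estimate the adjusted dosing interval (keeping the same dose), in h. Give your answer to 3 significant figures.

To keep the same average steady-state level, dosing rate must scale with clearance.
CL ratio = 2.32 / 11.0 = 0.2109
New interval (same dose) = 8.03 / 0.2109 = 38.07 h

38.1 h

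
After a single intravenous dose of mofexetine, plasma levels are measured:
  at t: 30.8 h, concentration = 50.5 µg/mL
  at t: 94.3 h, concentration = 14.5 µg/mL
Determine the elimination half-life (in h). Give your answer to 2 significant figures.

k = ln(C₁/C₂) / (t₂ − t₁) = ln(50.5/14.5) / (94.3 − 30.8)
  = 1.248 / 63.50 = 0.01965 h⁻¹
t½ = ln2 / k = 0.693147 / 0.01965 = 35.27 h

35 h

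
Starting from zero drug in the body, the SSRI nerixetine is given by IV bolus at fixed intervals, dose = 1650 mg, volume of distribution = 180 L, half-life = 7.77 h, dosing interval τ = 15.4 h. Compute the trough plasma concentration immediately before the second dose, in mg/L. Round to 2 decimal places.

2.32 mg/L

C₀ per dose = Dose / Vd = 1650 / 180 = 9.167 mg/L
k = ln2 / t½ = 0.693147 / 7.77 = 0.08921 h⁻¹
Fraction remaining after one interval: r = e^(−kτ) = e^(−0.08921 × 15.4) = 0.2531
Before dose 2, 1 dose has been given (aged 1τ).
C_trough = C₀ × r = 9.167 × 0.2531 = 2.320 mg/L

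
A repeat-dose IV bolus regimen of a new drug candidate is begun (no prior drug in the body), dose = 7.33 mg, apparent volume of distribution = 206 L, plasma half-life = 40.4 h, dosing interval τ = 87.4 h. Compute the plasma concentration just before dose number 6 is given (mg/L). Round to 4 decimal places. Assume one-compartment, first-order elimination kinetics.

C₀ per dose = Dose / Vd = 7.33 / 206 = 0.03558 mg/L
k = ln2 / t½ = 0.693147 / 40.4 = 0.01716 h⁻¹
Fraction remaining after one interval: r = e^(−kτ) = e^(−0.01716 × 87.4) = 0.2232
Before dose 6, 5 doses have been given (aged 1τ, 2τ, 3τ, 4τ, 5τ).
C_trough = C₀ × (r + r² + … + r^5) = C₀ × r(1−r^5)/(1−r)
        = 0.03558 × 0.2232 × (1 − 0.0005540) / (1 − 0.2232) = 0.01022 mg/L

0.0102 mg/L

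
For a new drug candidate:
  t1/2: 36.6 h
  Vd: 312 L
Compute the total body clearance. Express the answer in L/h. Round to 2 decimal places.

5.91 L/h

k = ln2 / t½ = 0.693147 / 36.6 = 0.01894 h⁻¹
CL = k × Vd = 0.01894 × 312 = 5.909 L/h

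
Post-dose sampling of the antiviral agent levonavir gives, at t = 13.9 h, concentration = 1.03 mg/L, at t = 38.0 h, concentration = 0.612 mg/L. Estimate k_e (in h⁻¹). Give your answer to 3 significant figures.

0.0216 h⁻¹

k = ln(C₁/C₂) / (t₂ − t₁) = ln(1.03/0.612) / (38.0 − 13.9)
  = 0.5206 / 24.10 = 0.02160 h⁻¹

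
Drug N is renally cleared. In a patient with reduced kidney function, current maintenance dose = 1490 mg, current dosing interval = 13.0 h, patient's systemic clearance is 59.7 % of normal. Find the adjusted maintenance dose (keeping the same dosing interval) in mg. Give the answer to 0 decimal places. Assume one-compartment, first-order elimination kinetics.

To keep the same average steady-state level, dosing rate must scale with clearance.
CL ratio = 59.7 / 100 = 0.5970
New dose (same interval) = 1490 × 0.5970 = 889.5 mg

890 mg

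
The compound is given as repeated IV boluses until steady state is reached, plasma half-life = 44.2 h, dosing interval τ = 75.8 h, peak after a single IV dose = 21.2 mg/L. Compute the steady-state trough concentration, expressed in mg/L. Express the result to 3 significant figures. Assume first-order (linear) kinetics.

9.29 mg/L

k = ln2 / t½ = 0.693147 / 44.2 = 0.01568 h⁻¹
e^(−kτ) = e^(−0.01568 × 75.8) = 0.3047
Accumulation ratio R = 1 / (1 − e^(−kτ)) = 1 / (1 − 0.3047) = 1.438
Steady-state trough = C₀ × R × e^(−kτ) = 21.2 × 1.438 × 0.3047 = 9.289 mg/L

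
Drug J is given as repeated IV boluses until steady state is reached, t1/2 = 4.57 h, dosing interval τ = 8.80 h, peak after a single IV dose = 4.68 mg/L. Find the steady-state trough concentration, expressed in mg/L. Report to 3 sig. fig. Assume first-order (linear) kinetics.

k = ln2 / t½ = 0.693147 / 4.57 = 0.1517 h⁻¹
e^(−kτ) = e^(−0.1517 × 8.80) = 0.2632
Accumulation ratio R = 1 / (1 − e^(−kτ)) = 1 / (1 − 0.2632) = 1.357
Steady-state trough = C₀ × R × e^(−kτ) = 4.68 × 1.357 × 0.2632 = 1.672 mg/L

1.67 mg/L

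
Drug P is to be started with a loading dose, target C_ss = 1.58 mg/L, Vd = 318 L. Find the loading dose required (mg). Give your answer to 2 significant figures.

500 mg

LD = Css × Vd = 1.58 × 318 = 502.4 mg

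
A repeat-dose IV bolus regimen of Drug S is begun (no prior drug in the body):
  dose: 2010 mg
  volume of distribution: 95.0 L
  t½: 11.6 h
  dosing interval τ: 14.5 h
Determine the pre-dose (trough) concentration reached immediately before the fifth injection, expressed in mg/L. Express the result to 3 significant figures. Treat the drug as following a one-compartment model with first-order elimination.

C₀ per dose = Dose / Vd = 2010 / 95.0 = 21.16 mg/L
k = ln2 / t½ = 0.693147 / 11.6 = 0.05975 h⁻¹
Fraction remaining after one interval: r = e^(−kτ) = e^(−0.05975 × 14.5) = 0.4205
Before dose 5, 4 doses have been given (aged 1τ, 2τ, 3τ, 4τ).
C_trough = C₀ × (r + r² + … + r^4) = C₀ × r(1−r^4)/(1−r)
        = 21.16 × 0.4205 × (1 − 0.03127) / (1 − 0.4205) = 14.87 mg/L

14.9 mg/L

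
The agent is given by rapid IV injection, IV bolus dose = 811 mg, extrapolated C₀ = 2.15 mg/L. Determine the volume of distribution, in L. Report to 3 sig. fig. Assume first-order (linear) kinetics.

Vd = Dose / C₀ = 811.0 / 2.15 = 377.2 L

377 L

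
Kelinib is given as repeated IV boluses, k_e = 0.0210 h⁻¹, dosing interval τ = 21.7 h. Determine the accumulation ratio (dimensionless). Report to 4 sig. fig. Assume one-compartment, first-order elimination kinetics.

2.732

e^(−kτ) = e^(−0.02100 × 21.7) = 0.6340
Accumulation ratio R = 1 / (1 − e^(−kτ)) = 1 / (1 − 0.6340) = 2.732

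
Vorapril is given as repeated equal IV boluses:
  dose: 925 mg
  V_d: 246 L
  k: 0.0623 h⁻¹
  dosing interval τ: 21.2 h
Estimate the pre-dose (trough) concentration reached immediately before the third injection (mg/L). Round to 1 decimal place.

C₀ per dose = Dose / Vd = 925 / 246 = 3.760 mg/L
Fraction remaining after one interval: r = e^(−kτ) = e^(−0.06230 × 21.2) = 0.2669
Before dose 3, 2 doses have been given (aged 1τ, 2τ).
C_trough = C₀ × (r + r²) = 3.760 × (0.2669 + 0.07124) = 1.271 mg/L

1.3 mg/L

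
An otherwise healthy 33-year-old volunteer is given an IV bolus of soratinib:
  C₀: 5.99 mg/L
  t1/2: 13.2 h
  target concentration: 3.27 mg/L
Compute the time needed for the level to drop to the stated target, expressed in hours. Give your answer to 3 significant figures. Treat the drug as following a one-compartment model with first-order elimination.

11.5 h

k = ln2 / t½ = 0.693147 / 13.2 = 0.05251 h⁻¹
t = ln(C₀ / C) / k = ln(5.990 / 3.27) / 0.05251
  = ln(1.832) / 0.05251 = 0.6054 / 0.05251 = 11.53 h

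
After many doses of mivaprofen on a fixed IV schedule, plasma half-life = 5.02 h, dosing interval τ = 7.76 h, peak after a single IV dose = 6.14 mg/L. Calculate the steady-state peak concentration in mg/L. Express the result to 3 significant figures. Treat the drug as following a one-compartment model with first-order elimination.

9.34 mg/L

k = ln2 / t½ = 0.693147 / 5.02 = 0.1381 h⁻¹
e^(−kτ) = e^(−0.1381 × 7.76) = 0.3424
Accumulation ratio R = 1 / (1 − e^(−kτ)) = 1 / (1 − 0.3424) = 1.521
Steady-state peak = C₀ × R = 6.14 × 1.521 = 9.339 mg/L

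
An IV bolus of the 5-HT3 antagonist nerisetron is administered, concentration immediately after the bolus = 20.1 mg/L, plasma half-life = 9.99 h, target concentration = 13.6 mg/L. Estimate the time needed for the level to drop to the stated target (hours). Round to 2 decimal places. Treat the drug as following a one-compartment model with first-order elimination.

k = ln2 / t½ = 0.693147 / 9.99 = 0.06938 h⁻¹
t = ln(C₀ / C) / k = ln(20.10 / 13.6) / 0.06938
  = ln(1.478) / 0.06938 = 0.3907 / 0.06938 = 5.631 h

5.63 h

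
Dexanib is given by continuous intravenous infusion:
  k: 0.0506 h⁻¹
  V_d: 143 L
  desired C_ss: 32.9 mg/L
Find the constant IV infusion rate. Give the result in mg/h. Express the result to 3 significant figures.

CL = k × Vd = 0.05060 × 143 = 7.236 L/h
At steady state, infusion rate R₀ = Css × CL = 32.9 × 7.236 = 238.1 mg/h

238 mg/h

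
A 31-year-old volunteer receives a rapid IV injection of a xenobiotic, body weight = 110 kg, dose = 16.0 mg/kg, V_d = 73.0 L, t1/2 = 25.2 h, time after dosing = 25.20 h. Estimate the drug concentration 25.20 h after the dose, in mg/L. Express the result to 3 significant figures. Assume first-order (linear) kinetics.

12.1 mg/L

Total dose = 16.0 × 110 = 1760 mg
C₀ = Dose / Vd = 1760 / 73.0 = 24.11 mg/L
k = ln2 / t½ = 0.693147 / 25.2 = 0.02751 h⁻¹
t / t½ = 25.20 / 25.2 = 1 half-lives
C = C₀ × (1/2)^1 = 24.11 × 0.5000 = 12.06 mg/L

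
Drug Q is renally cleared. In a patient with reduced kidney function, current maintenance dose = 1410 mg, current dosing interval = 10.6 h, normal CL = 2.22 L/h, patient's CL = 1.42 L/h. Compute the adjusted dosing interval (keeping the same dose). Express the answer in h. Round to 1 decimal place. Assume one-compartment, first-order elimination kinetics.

To keep the same average steady-state level, dosing rate must scale with clearance.
CL ratio = 1.42 / 2.22 = 0.6396
New interval (same dose) = 10.6 / 0.6396 = 16.57 h

16.6 h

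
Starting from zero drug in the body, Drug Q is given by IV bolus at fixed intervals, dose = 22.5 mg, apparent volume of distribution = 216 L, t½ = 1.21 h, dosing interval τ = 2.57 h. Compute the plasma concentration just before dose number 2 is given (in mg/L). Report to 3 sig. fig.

0.0239 mg/L

C₀ per dose = Dose / Vd = 22.5 / 216 = 0.1042 mg/L
k = ln2 / t½ = 0.693147 / 1.21 = 0.5728 h⁻¹
Fraction remaining after one interval: r = e^(−kτ) = e^(−0.5728 × 2.57) = 0.2294
Before dose 2, 1 dose has been given (aged 1τ).
C_trough = C₀ × r = 0.1042 × 0.2294 = 0.02390 mg/L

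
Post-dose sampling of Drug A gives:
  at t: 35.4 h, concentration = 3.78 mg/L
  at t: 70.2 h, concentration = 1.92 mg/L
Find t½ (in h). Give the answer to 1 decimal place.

k = ln(C₁/C₂) / (t₂ − t₁) = ln(3.78/1.92) / (70.2 − 35.4)
  = 0.6774 / 34.80 = 0.01947 h⁻¹
t½ = ln2 / k = 0.693147 / 0.01947 = 35.60 h

35.6 h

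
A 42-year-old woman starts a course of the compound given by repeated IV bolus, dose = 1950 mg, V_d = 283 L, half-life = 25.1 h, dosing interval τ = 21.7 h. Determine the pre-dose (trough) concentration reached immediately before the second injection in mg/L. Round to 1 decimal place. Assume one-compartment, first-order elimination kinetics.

C₀ per dose = Dose / Vd = 1950 / 283 = 6.890 mg/L
k = ln2 / t½ = 0.693147 / 25.1 = 0.02762 h⁻¹
Fraction remaining after one interval: r = e^(−kτ) = e^(−0.02762 × 21.7) = 0.5492
Before dose 2, 1 dose has been given (aged 1τ).
C_trough = C₀ × r = 6.890 × 0.5492 = 3.784 mg/L

3.8 mg/L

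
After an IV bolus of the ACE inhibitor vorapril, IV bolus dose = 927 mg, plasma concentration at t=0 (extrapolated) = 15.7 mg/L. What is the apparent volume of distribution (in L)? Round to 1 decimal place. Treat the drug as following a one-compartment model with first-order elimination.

Vd = Dose / C₀ = 927.0 / 15.7 = 59.04 L

59.0 L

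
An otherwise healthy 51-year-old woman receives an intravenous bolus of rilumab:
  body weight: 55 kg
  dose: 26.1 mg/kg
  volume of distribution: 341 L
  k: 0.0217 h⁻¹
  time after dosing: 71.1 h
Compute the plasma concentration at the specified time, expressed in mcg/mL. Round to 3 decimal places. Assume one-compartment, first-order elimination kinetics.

Total dose = 26.1 × 55 = 1436 mg
C₀ = Dose / Vd = 1436 / 341 = 4.211 mg/L
C = C₀ · e^(−k·t) = 4.211 × e^(−0.02170 × 71.1)
  = 4.211 × 0.2138 = 0.9003 mg/L
(0.9003 mg/L = 0.9003 mcg/mL)

0.900 mcg/mL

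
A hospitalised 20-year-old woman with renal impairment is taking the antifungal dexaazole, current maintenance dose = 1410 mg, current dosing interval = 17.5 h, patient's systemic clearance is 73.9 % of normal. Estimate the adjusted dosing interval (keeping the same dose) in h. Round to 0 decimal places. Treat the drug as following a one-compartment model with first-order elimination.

24 h

To keep the same average steady-state level, dosing rate must scale with clearance.
CL ratio = 73.9 / 100 = 0.7390
New interval (same dose) = 17.5 / 0.7390 = 23.68 h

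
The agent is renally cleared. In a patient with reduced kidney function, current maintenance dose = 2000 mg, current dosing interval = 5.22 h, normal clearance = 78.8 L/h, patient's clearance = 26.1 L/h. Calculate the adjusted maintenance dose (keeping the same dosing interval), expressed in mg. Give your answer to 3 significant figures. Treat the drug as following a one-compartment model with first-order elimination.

662 mg

To keep the same average steady-state level, dosing rate must scale with clearance.
CL ratio = 26.1 / 78.8 = 0.3312
New dose (same interval) = 2000 × 0.3312 = 662.4 mg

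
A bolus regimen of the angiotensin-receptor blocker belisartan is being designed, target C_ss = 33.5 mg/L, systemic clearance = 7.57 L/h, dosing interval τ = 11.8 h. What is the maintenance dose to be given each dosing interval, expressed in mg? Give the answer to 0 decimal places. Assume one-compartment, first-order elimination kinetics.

At steady state, Dose/τ = Css × CL.
Dose = Css × CL × τ = 33.5 × 7.570 × 11.8 = 2992 mg

2992 mg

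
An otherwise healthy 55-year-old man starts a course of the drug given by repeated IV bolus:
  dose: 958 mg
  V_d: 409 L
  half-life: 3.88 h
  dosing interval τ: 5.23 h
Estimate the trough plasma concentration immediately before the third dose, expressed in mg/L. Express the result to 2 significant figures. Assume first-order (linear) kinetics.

1.3 mg/L

C₀ per dose = Dose / Vd = 958 / 409 = 2.342 mg/L
k = ln2 / t½ = 0.693147 / 3.88 = 0.1786 h⁻¹
Fraction remaining after one interval: r = e^(−kτ) = e^(−0.1786 × 5.23) = 0.3929
Before dose 3, 2 doses have been given (aged 1τ, 2τ).
C_trough = C₀ × (r + r²) = 2.342 × (0.3929 + 0.1544) = 1.282 mg/L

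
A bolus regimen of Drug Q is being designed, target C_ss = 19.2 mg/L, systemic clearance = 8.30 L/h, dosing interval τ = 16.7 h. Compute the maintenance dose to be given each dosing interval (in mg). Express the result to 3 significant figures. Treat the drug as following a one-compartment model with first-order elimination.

2660 mg

At steady state, Dose/τ = Css × CL.
Dose = Css × CL × τ = 19.2 × 8.300 × 16.7 = 2661 mg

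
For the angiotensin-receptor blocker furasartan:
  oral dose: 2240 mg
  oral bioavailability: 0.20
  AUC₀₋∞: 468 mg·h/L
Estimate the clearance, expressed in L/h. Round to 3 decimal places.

CL = F·Dose / AUC = 0.20 × 2240 / 468 = 0.9573 L/h

0.957 L/h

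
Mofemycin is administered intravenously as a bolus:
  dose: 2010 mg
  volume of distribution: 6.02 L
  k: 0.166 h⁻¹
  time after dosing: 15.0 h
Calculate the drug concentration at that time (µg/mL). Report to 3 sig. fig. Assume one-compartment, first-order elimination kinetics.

27.7 µg/mL

C₀ = Dose / Vd = 2010 / 6.02 = 333.9 mg/L
C = C₀ · e^(−k·t) = 333.9 × e^(−0.1660 × 15.0)
  = 333.9 × 0.08291 = 27.68 mg/L
(27.68 mg/L = 27.68 µg/mL)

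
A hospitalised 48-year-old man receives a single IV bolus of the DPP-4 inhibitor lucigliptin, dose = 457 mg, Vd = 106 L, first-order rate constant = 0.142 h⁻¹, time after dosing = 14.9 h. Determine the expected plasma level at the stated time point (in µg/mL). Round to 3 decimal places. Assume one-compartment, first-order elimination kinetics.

0.520 µg/mL

C₀ = Dose / Vd = 457.0 / 106 = 4.311 mg/L
C = C₀ · e^(−k·t) = 4.311 × e^(−0.1420 × 14.9)
  = 4.311 × 0.1205 = 0.5195 mg/L
(0.5195 mg/L = 0.5195 µg/mL)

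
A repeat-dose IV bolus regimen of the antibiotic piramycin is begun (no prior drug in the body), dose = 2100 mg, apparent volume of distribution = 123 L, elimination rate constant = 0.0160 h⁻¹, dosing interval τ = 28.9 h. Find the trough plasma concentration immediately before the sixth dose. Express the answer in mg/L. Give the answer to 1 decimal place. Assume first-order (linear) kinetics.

26.2 mg/L

C₀ per dose = Dose / Vd = 2100 / 123 = 17.07 mg/L
Fraction remaining after one interval: r = e^(−kτ) = e^(−0.01600 × 28.9) = 0.6298
Before dose 6, 5 doses have been given (aged 1τ, 2τ, 3τ, 4τ, 5τ).
C_trough = C₀ × (r + r² + … + r^5) = C₀ × r(1−r^5)/(1−r)
        = 17.07 × 0.6298 × (1 − 0.09909) / (1 − 0.6298) = 26.16 mg/L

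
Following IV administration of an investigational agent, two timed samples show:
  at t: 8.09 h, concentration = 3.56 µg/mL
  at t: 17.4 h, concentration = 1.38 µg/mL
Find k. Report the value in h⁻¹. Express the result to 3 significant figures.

0.102 h⁻¹

k = ln(C₁/C₂) / (t₂ − t₁) = ln(3.56/1.38) / (17.4 − 8.09)
  = 0.9477 / 9.310 = 0.1018 h⁻¹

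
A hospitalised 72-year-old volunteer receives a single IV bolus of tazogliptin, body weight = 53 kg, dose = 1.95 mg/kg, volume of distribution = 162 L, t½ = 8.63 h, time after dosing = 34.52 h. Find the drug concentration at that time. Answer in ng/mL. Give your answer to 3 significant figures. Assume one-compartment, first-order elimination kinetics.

39.9 ng/mL

Total dose = 1.95 × 53 = 103.4 mg
C₀ = Dose / Vd = 103.4 / 162 = 0.6383 mg/L
k = ln2 / t½ = 0.693147 / 8.63 = 0.08032 h⁻¹
t / t½ = 34.52 / 8.63 = 4 half-lives
C = C₀ × (1/2)^4 = 0.6383 × 0.06250 = 0.03989 mg/L
Convert: 0.03989 mg/L × 1000 = 39.89 ng/mL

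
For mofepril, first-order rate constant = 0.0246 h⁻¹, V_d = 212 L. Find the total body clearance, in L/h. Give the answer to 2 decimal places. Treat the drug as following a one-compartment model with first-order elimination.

5.22 L/h

CL = k × Vd = 0.0246 × 212 = 5.215 L/h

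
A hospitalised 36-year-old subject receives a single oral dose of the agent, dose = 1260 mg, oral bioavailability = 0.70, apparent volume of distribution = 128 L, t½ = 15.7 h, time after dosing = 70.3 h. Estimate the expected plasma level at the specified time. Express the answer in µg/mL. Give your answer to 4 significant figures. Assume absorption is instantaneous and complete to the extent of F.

0.3093 µg/mL

Amount reaching circulation = F × Dose = 0.70 × 1260 = 882.0 mg
C₀ = F·Dose / Vd = 882.0 / 128 = 6.891 mg/L
k = ln2 / t½ = 0.693147 / 15.7 = 0.04415 h⁻¹
C = C₀ · e^(−k·t) = 6.891 × e^(−0.04415 × 70.3)
  = 6.891 × 0.04488 = 0.3093 mg/L
(0.3093 mg/L = 0.3093 µg/mL)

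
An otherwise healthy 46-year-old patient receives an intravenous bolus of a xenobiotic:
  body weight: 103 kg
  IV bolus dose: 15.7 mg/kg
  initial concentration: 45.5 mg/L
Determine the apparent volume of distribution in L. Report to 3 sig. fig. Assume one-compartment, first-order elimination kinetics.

35.5 L

Dose = 15.7 × 103 = 1617 mg
Vd = Dose / C₀ = 1617 / 45.5 = 35.54 L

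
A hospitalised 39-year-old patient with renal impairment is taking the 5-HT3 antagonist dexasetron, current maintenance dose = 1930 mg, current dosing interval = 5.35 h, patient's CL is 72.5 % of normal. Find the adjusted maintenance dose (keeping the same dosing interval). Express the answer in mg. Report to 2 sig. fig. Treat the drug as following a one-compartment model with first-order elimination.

To keep the same average steady-state level, dosing rate must scale with clearance.
CL ratio = 72.5 / 100 = 0.7250
New dose (same interval) = 1930 × 0.7250 = 1399 mg

1400 mg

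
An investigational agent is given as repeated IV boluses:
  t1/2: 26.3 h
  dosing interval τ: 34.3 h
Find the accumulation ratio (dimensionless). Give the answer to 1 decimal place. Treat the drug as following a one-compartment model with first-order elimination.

k = ln2 / t½ = 0.693147 / 26.3 = 0.02636 h⁻¹
e^(−kτ) = e^(−0.02636 × 34.3) = 0.4049
Accumulation ratio R = 1 / (1 − e^(−kτ)) = 1 / (1 − 0.4049) = 1.680

1.7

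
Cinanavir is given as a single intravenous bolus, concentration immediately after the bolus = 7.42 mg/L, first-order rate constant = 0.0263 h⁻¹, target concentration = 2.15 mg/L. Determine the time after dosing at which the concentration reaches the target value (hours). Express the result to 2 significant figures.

t = ln(C₀ / C) / k = ln(7.420 / 2.15) / 0.02630
  = ln(3.451) / 0.02630 = 1.239 / 0.02630 = 47.11 h

47 h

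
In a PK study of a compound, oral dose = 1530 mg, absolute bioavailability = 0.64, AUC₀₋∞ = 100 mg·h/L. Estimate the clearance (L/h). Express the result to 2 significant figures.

CL = F·Dose / AUC = 0.64 × 1530 / 100 = 9.792 L/h

9.8 L/h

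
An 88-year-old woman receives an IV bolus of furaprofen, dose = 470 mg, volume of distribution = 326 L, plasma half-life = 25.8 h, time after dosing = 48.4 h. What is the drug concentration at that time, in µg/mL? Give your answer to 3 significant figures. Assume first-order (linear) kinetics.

0.393 µg/mL

C₀ = Dose / Vd = 470.0 / 326 = 1.442 mg/L
k = ln2 / t½ = 0.693147 / 25.8 = 0.02687 h⁻¹
C = C₀ · e^(−k·t) = 1.442 × e^(−0.02687 × 48.4)
  = 1.442 × 0.2724 = 0.3928 mg/L
(0.3928 mg/L = 0.3928 µg/mL)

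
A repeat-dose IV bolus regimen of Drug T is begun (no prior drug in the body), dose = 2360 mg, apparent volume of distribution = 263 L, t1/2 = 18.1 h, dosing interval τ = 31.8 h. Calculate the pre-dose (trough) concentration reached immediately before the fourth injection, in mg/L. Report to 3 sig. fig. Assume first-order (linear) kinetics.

C₀ per dose = Dose / Vd = 2360 / 263 = 8.973 mg/L
k = ln2 / t½ = 0.693147 / 18.1 = 0.03830 h⁻¹
Fraction remaining after one interval: r = e^(−kτ) = e^(−0.03830 × 31.8) = 0.2958
Before dose 4, 3 doses have been given (aged 1τ, 2τ, 3τ).
C_trough = C₀ × (r + r² + … + r^3) = C₀ × r(1−r^3)/(1−r)
        = 8.973 × 0.2958 × (1 − 0.02588) / (1 − 0.2958) = 3.672 mg/L

3.67 mg/L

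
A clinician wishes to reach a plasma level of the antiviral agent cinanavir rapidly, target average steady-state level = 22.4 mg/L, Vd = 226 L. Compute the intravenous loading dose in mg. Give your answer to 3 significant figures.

LD = Css × Vd = 22.4 × 226 = 5062 mg

5060 mg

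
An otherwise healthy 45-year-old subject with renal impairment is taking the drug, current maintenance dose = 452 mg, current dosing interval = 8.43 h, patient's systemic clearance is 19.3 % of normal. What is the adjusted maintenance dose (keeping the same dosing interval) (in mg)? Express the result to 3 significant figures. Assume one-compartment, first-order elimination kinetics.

87.2 mg

To keep the same average steady-state level, dosing rate must scale with clearance.
CL ratio = 19.3 / 100 = 0.1930
New dose (same interval) = 452 × 0.1930 = 87.24 mg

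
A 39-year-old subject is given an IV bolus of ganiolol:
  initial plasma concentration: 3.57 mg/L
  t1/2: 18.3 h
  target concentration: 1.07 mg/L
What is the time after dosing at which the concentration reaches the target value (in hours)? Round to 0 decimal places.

k = ln2 / t½ = 0.693147 / 18.3 = 0.03788 h⁻¹
t = ln(C₀ / C) / k = ln(3.570 / 1.07) / 0.03788
  = ln(3.336) / 0.03788 = 1.205 / 0.03788 = 31.81 h

32 h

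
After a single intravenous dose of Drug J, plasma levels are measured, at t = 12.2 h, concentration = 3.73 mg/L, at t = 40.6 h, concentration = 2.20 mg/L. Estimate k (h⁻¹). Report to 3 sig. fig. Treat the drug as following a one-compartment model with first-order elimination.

k = ln(C₁/C₂) / (t₂ − t₁) = ln(3.73/2.20) / (40.6 − 12.2)
  = 0.5280 / 28.40 = 0.01859 h⁻¹

0.0186 h⁻¹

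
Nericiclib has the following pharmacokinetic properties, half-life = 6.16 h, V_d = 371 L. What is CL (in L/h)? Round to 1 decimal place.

41.7 L/h

k = ln2 / t½ = 0.693147 / 6.16 = 0.1125 h⁻¹
CL = k × Vd = 0.1125 × 371 = 41.74 L/h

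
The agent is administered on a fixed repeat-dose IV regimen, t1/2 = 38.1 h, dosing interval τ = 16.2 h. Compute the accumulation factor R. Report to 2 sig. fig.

k = ln2 / t½ = 0.693147 / 38.1 = 0.01819 h⁻¹
e^(−kτ) = e^(−0.01819 × 16.2) = 0.7448
Accumulation ratio R = 1 / (1 − e^(−kτ)) = 1 / (1 − 0.7448) = 3.918

3.9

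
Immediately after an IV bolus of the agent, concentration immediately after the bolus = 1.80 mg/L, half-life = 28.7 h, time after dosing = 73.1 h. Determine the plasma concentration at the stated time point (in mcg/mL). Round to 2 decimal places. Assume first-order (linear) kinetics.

k = ln2 / t½ = 0.693147 / 28.7 = 0.02415 h⁻¹
C = C₀ · e^(−k·t) = 1.800 × e^(−0.02415 × 73.1)
  = 1.800 × 0.1711 = 0.3080 mg/L
(0.3080 mg/L = 0.3080 mcg/mL)

0.31 mcg/mL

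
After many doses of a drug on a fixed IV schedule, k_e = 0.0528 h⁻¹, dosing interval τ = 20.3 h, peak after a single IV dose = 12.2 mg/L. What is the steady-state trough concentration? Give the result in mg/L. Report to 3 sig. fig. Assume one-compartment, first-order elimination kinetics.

6.35 mg/L

e^(−kτ) = e^(−0.05280 × 20.3) = 0.3424
Accumulation ratio R = 1 / (1 − e^(−kτ)) = 1 / (1 − 0.3424) = 1.521
Steady-state trough = C₀ × R × e^(−kτ) = 12.2 × 1.521 × 0.3424 = 6.354 mg/L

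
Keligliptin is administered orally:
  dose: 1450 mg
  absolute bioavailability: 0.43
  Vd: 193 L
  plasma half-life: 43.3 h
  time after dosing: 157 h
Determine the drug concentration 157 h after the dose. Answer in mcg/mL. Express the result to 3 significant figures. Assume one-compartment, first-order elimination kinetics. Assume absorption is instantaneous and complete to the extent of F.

0.262 mcg/mL

Amount reaching circulation = F × Dose = 0.43 × 1450 = 623.5 mg
C₀ = F·Dose / Vd = 623.5 / 193 = 3.231 mg/L
k = ln2 / t½ = 0.693147 / 43.3 = 0.01601 h⁻¹
C = C₀ · e^(−k·t) = 3.231 × e^(−0.01601 × 157)
  = 3.231 × 0.08098 = 0.2616 mg/L
(0.2616 mg/L = 0.2616 mcg/mL)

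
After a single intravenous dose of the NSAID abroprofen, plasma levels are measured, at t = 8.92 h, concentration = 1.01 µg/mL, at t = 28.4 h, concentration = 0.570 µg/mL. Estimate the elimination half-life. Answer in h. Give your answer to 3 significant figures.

k = ln(C₁/C₂) / (t₂ − t₁) = ln(1.01/0.570) / (28.4 − 8.92)
  = 0.5721 / 19.48 = 0.02937 h⁻¹
t½ = ln2 / k = 0.693147 / 0.02937 = 23.60 h

23.6 h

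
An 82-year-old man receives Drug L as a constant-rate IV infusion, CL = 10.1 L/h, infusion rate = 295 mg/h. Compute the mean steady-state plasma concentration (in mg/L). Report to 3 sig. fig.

29.2 mg/L

At steady state Css = R₀ / CL = 295 / 10.10 = 29.21 mg/L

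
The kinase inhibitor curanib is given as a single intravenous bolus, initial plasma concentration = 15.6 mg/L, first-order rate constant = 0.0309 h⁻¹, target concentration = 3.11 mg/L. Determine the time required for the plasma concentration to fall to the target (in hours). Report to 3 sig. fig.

t = ln(C₀ / C) / k = ln(15.60 / 3.11) / 0.03090
  = ln(5.016) / 0.03090 = 1.613 / 0.03090 = 52.20 h

52.2 h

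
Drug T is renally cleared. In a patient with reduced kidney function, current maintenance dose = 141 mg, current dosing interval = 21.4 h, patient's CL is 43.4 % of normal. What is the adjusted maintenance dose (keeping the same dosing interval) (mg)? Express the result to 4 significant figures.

To keep the same average steady-state level, dosing rate must scale with clearance.
CL ratio = 43.4 / 100 = 0.4340
New dose (same interval) = 141 × 0.4340 = 61.19 mg

61.19 mg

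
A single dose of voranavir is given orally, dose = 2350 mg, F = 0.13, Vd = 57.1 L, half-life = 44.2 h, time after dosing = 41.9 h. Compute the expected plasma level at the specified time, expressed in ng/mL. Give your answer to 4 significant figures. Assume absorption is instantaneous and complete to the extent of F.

2773 ng/mL

Amount reaching circulation = F × Dose = 0.13 × 2350 = 305.5 mg
C₀ = F·Dose / Vd = 305.5 / 57.1 = 5.350 mg/L
k = ln2 / t½ = 0.693147 / 44.2 = 0.01568 h⁻¹
C = C₀ · e^(−k·t) = 5.350 × e^(−0.01568 × 41.9)
  = 5.350 × 0.5184 = 2.773 mg/L
Convert: 2.773 mg/L × 1000 = 2773 ng/mL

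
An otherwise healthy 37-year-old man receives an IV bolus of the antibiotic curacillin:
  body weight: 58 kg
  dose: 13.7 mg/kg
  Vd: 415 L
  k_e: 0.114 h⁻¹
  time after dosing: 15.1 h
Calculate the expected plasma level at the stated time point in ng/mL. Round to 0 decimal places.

342 ng/mL

Total dose = 13.7 × 58 = 794.6 mg
C₀ = Dose / Vd = 794.6 / 415 = 1.915 mg/L
C = C₀ · e^(−k·t) = 1.915 × e^(−0.1140 × 15.1)
  = 1.915 × 0.1788 = 0.3424 mg/L
Convert: 0.3424 mg/L × 1000 = 342.4 ng/mL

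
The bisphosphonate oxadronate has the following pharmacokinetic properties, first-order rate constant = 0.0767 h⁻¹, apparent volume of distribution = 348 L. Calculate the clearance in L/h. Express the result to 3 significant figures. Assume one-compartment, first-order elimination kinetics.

CL = k × Vd = 0.0767 × 348 = 26.69 L/h

26.7 L/h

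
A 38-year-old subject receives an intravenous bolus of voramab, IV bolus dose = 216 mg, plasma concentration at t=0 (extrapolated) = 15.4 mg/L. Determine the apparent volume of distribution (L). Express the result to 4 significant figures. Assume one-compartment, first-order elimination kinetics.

Vd = Dose / C₀ = 216.0 / 15.4 = 14.03 L

14.03 L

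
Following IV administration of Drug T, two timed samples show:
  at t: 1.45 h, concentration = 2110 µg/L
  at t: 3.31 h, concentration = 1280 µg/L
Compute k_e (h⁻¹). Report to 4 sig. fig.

0.2687 h⁻¹

k = ln(C₁/C₂) / (t₂ − t₁) = ln(2110/1280) / (3.31 − 1.45)
  = 0.4998 / 1.860 = 0.2687 h⁻¹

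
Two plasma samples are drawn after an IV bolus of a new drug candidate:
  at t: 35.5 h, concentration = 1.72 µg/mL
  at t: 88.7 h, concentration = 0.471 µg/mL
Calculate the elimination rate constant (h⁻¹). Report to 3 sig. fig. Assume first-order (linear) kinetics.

0.0243 h⁻¹

k = ln(C₁/C₂) / (t₂ − t₁) = ln(1.72/0.471) / (88.7 − 35.5)
  = 1.295 / 53.20 = 0.02434 h⁻¹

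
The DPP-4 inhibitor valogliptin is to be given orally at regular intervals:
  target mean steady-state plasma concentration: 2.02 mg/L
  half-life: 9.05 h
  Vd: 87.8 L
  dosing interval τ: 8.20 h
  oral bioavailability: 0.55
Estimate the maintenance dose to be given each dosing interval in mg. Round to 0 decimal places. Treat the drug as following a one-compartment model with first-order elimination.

203 mg

k = ln2 / t½ = 0.693147 / 9.05 = 0.07659 h⁻¹
CL = k × Vd = 0.07659 × 87.8 = 6.725 L/h
At steady state, F × (Dose/τ) = Css × CL.
Dose = Css × CL × τ / F = 2.02 × 6.725 × 8.20 / 0.55 = 202.5 mg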